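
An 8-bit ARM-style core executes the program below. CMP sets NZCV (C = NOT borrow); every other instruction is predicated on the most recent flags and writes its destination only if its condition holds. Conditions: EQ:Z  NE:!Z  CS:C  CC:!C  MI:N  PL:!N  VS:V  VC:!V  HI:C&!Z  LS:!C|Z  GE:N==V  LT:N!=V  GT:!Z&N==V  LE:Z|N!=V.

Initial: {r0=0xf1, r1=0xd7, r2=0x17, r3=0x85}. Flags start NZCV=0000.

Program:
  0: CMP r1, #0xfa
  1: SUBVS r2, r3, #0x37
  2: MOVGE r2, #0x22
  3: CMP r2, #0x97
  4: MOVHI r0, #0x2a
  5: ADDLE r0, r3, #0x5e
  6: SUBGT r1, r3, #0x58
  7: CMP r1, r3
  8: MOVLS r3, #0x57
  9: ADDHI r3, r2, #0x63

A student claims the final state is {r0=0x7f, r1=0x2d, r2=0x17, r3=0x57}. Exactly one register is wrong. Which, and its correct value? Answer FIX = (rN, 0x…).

FIX = (r0, 0xf1)

[0] flags=1000 → (cmp)
[1] flags=1000 VS?F → skip
[2] flags=1000 GE?F → skip
[3] flags=1001 → (cmp)
[4] flags=1001 HI?F → skip
[5] flags=1001 LE?F → skip
[6] flags=1001 GT?T → r1=0x2d
[7] flags=1001 → (cmp)
[8] flags=1001 LS?T → r3=0x57
[9] flags=1001 HI?F → skip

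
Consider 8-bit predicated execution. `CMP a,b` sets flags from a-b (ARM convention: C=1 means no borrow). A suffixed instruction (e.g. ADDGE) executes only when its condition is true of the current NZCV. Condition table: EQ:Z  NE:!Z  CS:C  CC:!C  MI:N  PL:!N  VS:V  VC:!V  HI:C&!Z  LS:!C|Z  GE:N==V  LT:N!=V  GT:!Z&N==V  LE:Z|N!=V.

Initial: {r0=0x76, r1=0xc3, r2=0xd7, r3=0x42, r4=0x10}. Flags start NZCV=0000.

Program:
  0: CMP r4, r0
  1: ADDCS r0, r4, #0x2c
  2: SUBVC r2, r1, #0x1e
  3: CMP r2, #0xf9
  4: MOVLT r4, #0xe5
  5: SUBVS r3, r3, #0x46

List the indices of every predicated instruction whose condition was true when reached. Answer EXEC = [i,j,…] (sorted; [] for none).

[0] flags=1000 → (cmp)
[1] flags=1000 CS?F → skip
[2] flags=1000 VC?T → r2=0xa5
[3] flags=1000 → (cmp)
[4] flags=1000 LT?T → r4=0xe5
[5] flags=1000 VS?F → skip

EXEC = [2,4]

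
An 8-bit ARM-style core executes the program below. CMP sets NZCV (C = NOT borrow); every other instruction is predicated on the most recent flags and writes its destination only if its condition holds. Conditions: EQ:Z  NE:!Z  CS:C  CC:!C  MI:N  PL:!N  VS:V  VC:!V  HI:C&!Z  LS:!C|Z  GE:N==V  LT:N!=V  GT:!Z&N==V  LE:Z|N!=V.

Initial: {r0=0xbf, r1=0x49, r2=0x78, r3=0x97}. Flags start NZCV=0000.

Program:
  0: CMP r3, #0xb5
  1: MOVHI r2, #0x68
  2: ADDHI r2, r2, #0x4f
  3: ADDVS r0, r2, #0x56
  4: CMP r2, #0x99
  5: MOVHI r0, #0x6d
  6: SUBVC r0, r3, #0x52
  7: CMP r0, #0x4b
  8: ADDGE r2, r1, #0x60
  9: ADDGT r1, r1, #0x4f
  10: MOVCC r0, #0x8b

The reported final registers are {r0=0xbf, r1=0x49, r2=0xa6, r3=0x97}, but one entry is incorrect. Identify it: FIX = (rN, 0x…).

[0] flags=1000 → (cmp)
[1] flags=1000 HI?F → skip
[2] flags=1000 HI?F → skip
[3] flags=1000 VS?F → skip
[4] flags=1001 → (cmp)
[5] flags=1001 HI?F → skip
[6] flags=1001 VC?F → skip
[7] flags=0011 → (cmp)
[8] flags=0011 GE?F → skip
[9] flags=0011 GT?F → skip
[10] flags=0011 CC?F → skip

FIX = (r2, 0x78)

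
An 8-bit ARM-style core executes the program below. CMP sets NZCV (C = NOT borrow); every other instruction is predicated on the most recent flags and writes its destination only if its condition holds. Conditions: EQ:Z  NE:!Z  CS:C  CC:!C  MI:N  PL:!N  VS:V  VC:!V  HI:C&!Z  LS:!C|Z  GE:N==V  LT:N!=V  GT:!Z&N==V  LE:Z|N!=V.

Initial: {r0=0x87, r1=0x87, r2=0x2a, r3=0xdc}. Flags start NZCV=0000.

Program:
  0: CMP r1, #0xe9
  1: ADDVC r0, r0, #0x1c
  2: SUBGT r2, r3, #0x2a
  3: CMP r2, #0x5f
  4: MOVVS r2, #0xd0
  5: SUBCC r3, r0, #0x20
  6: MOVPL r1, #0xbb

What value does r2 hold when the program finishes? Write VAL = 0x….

VAL = 0x2a

0: ✓ CMP  NZCV=1000
1: ✓ ADDVC  r0←0xa3
2: · SUBGT
3: ✓ CMP  NZCV=1000
4: · MOVVS
5: ✓ SUBCC  r3←0x83
6: · MOVPL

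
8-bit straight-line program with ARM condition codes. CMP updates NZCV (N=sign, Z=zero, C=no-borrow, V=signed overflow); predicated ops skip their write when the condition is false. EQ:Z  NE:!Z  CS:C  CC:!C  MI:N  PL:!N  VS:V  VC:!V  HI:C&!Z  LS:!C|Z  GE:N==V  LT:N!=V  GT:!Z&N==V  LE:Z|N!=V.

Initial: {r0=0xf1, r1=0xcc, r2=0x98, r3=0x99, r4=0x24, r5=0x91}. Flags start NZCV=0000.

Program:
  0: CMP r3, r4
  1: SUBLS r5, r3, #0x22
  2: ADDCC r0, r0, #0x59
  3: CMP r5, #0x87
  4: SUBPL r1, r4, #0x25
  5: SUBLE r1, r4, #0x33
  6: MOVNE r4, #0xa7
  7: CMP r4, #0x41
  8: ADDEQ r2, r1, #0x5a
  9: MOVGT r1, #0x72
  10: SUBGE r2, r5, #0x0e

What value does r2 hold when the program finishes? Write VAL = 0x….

VAL = 0x98

[0] flags=0011 → (cmp)
[1] flags=0011 LS?F → skip
[2] flags=0011 CC?F → skip
[3] flags=0010 → (cmp)
[4] flags=0010 PL?T → r1=0xff
[5] flags=0010 LE?F → skip
[6] flags=0010 NE?T → r4=0xa7
[7] flags=0011 → (cmp)
[8] flags=0011 EQ?F → skip
[9] flags=0011 GT?F → skip
[10] flags=0011 GE?F → skip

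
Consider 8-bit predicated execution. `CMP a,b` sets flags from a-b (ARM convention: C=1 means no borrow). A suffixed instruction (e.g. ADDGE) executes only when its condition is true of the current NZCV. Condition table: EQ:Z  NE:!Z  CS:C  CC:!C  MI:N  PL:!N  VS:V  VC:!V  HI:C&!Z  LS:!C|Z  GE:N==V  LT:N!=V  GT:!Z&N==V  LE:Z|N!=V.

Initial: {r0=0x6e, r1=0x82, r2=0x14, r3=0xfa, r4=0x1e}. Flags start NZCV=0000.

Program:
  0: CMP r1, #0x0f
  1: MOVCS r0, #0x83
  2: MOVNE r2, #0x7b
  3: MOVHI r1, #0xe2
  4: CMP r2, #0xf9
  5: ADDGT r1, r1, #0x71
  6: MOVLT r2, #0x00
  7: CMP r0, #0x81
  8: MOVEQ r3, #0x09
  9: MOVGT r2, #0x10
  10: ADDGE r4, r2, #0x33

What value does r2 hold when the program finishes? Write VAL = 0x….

VAL = 0x10

0: ✓ CMP  NZCV=0011
1: ✓ MOVCS  r0←0x83
2: ✓ MOVNE  r2←0x7b
3: ✓ MOVHI  r1←0xe2
4: ✓ CMP  NZCV=1001
5: ✓ ADDGT  r1←0x53
6: · MOVLT
7: ✓ CMP  NZCV=0010
8: · MOVEQ
9: ✓ MOVGT  r2←0x10
10: ✓ ADDGE  r4←0x43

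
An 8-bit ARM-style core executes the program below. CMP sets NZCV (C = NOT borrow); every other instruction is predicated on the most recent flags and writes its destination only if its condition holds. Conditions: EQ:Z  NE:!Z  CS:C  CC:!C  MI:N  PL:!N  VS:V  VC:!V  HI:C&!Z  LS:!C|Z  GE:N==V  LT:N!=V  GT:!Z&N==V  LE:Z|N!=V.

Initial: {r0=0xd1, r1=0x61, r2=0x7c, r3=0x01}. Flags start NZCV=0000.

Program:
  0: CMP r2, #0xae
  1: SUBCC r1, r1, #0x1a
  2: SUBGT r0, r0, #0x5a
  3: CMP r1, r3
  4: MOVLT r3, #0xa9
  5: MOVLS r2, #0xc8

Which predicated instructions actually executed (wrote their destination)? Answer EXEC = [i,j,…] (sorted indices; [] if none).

[0] flags=1001 → (cmp)
[1] flags=1001 CC?T → r1=0x47
[2] flags=1001 GT?T → r0=0x77
[3] flags=0010 → (cmp)
[4] flags=0010 LT?F → skip
[5] flags=0010 LS?F → skip

EXEC = [1,2]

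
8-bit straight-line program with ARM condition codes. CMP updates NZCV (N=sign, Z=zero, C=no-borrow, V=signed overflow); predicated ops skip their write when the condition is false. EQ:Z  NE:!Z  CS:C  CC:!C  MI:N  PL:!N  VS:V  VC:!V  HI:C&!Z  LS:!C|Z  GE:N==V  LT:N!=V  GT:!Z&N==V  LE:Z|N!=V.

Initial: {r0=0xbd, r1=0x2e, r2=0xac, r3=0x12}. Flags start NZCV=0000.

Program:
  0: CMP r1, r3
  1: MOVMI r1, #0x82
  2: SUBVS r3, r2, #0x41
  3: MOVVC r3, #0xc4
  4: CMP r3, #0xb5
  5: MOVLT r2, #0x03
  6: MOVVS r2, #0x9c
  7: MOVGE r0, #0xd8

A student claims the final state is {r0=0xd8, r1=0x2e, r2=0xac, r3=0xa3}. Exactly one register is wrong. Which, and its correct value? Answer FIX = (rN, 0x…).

FIX = (r3, 0xc4)

[0] flags=0010 → (cmp)
[1] flags=0010 MI?F → skip
[2] flags=0010 VS?F → skip
[3] flags=0010 VC?T → r3=0xc4
[4] flags=0010 → (cmp)
[5] flags=0010 LT?F → skip
[6] flags=0010 VS?F → skip
[7] flags=0010 GE?T → r0=0xd8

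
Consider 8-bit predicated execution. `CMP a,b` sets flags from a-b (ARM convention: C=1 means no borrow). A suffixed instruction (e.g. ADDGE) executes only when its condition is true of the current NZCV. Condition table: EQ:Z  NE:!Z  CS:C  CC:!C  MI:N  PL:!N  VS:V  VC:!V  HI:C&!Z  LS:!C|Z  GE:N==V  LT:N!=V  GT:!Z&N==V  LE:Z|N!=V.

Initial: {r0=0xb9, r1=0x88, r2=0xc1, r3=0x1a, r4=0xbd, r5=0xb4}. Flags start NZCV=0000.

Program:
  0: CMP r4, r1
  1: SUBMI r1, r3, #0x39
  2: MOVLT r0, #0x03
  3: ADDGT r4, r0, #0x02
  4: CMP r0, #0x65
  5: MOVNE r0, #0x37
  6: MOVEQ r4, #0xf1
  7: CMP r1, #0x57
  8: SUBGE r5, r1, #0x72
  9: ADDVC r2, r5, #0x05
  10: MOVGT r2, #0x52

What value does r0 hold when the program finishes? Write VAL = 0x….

VAL = 0x37

0: ✓ CMP  NZCV=0010
1: · SUBMI
2: · MOVLT
3: ✓ ADDGT  r4←0xbb
4: ✓ CMP  NZCV=0011
5: ✓ MOVNE  r0←0x37
6: · MOVEQ
7: ✓ CMP  NZCV=0011
8: · SUBGE
9: · ADDVC
10: · MOVGT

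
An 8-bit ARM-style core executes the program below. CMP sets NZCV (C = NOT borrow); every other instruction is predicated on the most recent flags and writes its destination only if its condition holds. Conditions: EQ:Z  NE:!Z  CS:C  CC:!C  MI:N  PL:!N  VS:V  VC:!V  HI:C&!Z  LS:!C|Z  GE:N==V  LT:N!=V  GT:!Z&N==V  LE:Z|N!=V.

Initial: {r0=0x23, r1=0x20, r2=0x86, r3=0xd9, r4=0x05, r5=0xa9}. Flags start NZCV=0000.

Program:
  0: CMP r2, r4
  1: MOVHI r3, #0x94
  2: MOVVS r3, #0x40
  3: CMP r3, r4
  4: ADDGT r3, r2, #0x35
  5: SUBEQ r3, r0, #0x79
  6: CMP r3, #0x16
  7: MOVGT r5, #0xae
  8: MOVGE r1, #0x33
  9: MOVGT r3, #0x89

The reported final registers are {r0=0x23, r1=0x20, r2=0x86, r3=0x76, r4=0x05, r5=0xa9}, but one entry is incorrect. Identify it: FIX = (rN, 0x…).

FIX = (r3, 0x94)

[0] flags=1010 → (cmp)
[1] flags=1010 HI?T → r3=0x94
[2] flags=1010 VS?F → skip
[3] flags=1010 → (cmp)
[4] flags=1010 GT?F → skip
[5] flags=1010 EQ?F → skip
[6] flags=0011 → (cmp)
[7] flags=0011 GT?F → skip
[8] flags=0011 GE?F → skip
[9] flags=0011 GT?F → skip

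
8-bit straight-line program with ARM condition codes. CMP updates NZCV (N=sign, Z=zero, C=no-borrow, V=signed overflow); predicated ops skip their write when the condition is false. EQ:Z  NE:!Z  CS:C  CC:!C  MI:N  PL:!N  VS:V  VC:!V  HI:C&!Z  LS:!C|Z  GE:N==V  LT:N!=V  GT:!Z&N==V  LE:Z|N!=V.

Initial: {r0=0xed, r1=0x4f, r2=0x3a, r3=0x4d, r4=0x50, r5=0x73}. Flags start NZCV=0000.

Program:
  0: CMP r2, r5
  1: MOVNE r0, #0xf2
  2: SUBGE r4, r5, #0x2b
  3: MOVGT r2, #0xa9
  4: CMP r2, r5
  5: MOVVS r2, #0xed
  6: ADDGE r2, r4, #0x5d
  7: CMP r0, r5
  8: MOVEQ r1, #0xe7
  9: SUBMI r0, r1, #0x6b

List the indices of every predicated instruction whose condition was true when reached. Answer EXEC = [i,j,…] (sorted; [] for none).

[0] flags=1000 → (cmp)
[1] flags=1000 NE?T → r0=0xf2
[2] flags=1000 GE?F → skip
[3] flags=1000 GT?F → skip
[4] flags=1000 → (cmp)
[5] flags=1000 VS?F → skip
[6] flags=1000 GE?F → skip
[7] flags=0011 → (cmp)
[8] flags=0011 EQ?F → skip
[9] flags=0011 MI?F → skip

EXEC = [1]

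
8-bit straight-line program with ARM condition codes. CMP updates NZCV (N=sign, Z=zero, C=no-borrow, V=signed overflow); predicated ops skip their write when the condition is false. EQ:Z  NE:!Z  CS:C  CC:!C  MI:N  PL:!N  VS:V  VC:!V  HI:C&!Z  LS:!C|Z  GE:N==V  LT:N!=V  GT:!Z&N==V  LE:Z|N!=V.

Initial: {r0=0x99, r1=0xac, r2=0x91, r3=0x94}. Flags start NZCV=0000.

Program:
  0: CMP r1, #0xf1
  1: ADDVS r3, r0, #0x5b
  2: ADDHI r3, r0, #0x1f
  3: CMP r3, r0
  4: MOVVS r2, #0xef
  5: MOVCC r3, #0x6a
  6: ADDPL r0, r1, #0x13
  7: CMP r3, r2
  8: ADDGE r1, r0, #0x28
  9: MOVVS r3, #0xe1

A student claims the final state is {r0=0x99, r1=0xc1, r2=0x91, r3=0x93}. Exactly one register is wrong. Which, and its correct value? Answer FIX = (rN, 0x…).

FIX = (r3, 0xe1)

[0] flags=1000 → (cmp)
[1] flags=1000 VS?F → skip
[2] flags=1000 HI?F → skip
[3] flags=1000 → (cmp)
[4] flags=1000 VS?F → skip
[5] flags=1000 CC?T → r3=0x6a
[6] flags=1000 PL?F → skip
[7] flags=1001 → (cmp)
[8] flags=1001 GE?T → r1=0xc1
[9] flags=1001 VS?T → r3=0xe1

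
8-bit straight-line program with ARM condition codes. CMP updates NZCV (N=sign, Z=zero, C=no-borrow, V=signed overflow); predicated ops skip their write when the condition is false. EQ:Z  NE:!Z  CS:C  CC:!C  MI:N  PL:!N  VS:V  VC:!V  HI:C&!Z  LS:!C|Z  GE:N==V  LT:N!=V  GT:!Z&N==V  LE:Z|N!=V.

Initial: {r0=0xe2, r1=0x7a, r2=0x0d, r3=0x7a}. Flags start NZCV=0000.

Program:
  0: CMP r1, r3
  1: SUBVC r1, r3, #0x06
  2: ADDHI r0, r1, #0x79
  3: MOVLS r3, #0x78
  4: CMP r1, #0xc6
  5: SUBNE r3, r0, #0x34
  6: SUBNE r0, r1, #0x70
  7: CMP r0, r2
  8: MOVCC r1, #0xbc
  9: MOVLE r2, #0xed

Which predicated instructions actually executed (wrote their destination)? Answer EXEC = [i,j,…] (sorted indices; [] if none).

EXEC = [1,3,5,6,8,9]

0: ✓ CMP  NZCV=0110
1: ✓ SUBVC  r1←0x74
2: · ADDHI
3: ✓ MOVLS  r3←0x78
4: ✓ CMP  NZCV=1001
5: ✓ SUBNE  r3←0xae
6: ✓ SUBNE  r0←0x04
7: ✓ CMP  NZCV=1000
8: ✓ MOVCC  r1←0xbc
9: ✓ MOVLE  r2←0xed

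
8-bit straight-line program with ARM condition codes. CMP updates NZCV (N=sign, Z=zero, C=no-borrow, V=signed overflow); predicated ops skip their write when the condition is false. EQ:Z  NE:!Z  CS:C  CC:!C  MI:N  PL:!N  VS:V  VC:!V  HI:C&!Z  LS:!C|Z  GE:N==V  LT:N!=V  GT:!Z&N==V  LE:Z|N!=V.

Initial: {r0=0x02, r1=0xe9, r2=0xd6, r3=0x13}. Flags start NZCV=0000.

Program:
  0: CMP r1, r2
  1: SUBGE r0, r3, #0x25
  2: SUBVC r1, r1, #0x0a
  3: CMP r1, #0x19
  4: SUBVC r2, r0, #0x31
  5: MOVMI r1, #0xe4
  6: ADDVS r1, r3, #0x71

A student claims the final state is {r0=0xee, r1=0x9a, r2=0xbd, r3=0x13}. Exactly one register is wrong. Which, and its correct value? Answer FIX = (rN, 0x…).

0: ✓ CMP  NZCV=0010
1: ✓ SUBGE  r0←0xee
2: ✓ SUBVC  r1←0xdf
3: ✓ CMP  NZCV=1010
4: ✓ SUBVC  r2←0xbd
5: ✓ MOVMI  r1←0xe4
6: · ADDVS

FIX = (r1, 0xe4)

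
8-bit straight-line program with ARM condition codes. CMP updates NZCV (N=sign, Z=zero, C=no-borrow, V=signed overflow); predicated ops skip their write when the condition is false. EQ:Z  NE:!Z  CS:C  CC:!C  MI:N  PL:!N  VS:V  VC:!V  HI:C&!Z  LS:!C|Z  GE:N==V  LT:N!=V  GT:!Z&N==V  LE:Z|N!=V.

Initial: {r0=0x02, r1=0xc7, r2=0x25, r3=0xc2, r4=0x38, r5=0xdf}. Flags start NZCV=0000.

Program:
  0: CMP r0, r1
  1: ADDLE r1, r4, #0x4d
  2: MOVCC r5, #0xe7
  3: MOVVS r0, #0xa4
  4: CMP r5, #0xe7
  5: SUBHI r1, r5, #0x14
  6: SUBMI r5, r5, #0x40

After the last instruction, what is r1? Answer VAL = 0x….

VAL = 0xc7

0: ✓ CMP  NZCV=0000
1: · ADDLE
2: ✓ MOVCC  r5←0xe7
3: · MOVVS
4: ✓ CMP  NZCV=0110
5: · SUBHI
6: · SUBMI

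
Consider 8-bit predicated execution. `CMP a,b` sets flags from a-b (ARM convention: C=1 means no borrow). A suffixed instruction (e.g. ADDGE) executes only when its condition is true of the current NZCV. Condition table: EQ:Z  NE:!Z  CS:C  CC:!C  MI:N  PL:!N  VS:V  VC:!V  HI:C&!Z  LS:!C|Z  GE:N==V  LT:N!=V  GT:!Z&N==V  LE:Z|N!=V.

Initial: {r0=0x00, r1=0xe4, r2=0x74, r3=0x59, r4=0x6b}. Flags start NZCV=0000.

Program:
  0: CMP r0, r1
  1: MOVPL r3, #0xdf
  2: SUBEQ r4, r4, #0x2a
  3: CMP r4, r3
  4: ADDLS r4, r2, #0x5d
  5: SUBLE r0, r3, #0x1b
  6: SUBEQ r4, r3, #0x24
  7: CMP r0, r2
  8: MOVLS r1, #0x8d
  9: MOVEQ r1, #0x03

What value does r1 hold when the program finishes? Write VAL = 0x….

VAL = 0x8d

[0] flags=0000 → (cmp)
[1] flags=0000 PL?T → r3=0xdf
[2] flags=0000 EQ?F → skip
[3] flags=1001 → (cmp)
[4] flags=1001 LS?T → r4=0xd1
[5] flags=1001 LE?F → skip
[6] flags=1001 EQ?F → skip
[7] flags=1000 → (cmp)
[8] flags=1000 LS?T → r1=0x8d
[9] flags=1000 EQ?F → skip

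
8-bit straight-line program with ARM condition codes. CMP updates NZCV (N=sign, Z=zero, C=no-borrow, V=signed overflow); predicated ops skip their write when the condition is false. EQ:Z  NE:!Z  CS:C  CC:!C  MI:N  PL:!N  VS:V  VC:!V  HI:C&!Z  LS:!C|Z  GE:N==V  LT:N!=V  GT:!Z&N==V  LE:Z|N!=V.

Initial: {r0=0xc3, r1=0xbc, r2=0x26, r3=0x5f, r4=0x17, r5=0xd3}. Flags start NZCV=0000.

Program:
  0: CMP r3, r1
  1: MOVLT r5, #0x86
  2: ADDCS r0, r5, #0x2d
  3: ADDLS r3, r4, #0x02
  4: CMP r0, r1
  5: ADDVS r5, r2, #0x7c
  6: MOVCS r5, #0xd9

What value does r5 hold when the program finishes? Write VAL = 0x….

VAL = 0xd9

0: ✓ CMP  NZCV=1001
1: · MOVLT
2: · ADDCS
3: ✓ ADDLS  r3←0x19
4: ✓ CMP  NZCV=0010
5: · ADDVS
6: ✓ MOVCS  r5←0xd9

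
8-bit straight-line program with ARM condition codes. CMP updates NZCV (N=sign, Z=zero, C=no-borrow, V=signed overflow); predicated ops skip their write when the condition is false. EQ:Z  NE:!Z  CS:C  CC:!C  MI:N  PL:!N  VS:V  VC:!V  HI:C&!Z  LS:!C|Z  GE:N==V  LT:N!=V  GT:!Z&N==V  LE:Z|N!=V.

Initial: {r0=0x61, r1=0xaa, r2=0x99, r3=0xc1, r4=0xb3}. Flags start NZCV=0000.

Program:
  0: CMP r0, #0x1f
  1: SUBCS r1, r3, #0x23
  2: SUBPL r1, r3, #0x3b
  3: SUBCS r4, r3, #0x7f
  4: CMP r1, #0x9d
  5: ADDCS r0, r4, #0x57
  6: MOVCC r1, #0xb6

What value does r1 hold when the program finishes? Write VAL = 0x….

VAL = 0xb6

0: ✓ CMP  NZCV=0010
1: ✓ SUBCS  r1←0x9e
2: ✓ SUBPL  r1←0x86
3: ✓ SUBCS  r4←0x42
4: ✓ CMP  NZCV=1000
5: · ADDCS
6: ✓ MOVCC  r1←0xb6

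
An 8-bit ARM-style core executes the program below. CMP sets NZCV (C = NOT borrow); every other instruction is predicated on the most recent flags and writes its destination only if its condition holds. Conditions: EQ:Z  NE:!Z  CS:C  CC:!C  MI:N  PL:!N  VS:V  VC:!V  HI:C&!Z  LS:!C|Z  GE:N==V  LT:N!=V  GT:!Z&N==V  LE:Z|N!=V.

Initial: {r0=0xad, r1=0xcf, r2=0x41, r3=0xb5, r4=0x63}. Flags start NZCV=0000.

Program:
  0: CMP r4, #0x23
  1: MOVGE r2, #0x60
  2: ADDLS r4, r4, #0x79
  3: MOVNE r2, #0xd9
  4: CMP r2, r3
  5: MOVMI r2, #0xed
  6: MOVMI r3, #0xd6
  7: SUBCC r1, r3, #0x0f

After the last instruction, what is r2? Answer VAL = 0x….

0: ✓ CMP  NZCV=0010
1: ✓ MOVGE  r2←0x60
2: · ADDLS
3: ✓ MOVNE  r2←0xd9
4: ✓ CMP  NZCV=0010
5: · MOVMI
6: · MOVMI
7: · SUBCC

VAL = 0xd9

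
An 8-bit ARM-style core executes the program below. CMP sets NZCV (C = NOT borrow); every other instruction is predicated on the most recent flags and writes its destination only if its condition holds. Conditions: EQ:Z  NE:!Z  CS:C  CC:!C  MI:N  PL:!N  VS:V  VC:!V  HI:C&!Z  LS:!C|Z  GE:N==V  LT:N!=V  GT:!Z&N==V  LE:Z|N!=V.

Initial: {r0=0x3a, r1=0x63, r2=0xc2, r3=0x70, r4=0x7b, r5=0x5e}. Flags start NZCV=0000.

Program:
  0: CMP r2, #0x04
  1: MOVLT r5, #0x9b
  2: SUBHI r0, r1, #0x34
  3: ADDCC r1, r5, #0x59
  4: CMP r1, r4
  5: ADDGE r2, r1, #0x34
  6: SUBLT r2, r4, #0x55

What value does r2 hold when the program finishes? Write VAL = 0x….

[0] flags=1010 → (cmp)
[1] flags=1010 LT?T → r5=0x9b
[2] flags=1010 HI?T → r0=0x2f
[3] flags=1010 CC?F → skip
[4] flags=1000 → (cmp)
[5] flags=1000 GE?F → skip
[6] flags=1000 LT?T → r2=0x26

VAL = 0x26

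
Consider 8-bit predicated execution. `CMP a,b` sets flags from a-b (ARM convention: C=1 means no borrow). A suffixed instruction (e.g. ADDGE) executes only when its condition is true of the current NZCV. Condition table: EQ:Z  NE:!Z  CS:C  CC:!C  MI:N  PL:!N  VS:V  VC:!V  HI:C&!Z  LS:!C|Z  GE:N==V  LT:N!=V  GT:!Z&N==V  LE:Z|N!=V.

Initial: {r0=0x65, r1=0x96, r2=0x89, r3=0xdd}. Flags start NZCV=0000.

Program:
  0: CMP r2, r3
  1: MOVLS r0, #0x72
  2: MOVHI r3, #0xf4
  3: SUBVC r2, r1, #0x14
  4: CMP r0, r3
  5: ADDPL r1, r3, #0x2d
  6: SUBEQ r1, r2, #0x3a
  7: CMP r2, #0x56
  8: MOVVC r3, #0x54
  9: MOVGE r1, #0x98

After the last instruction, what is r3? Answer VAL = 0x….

VAL = 0xdd

0: ✓ CMP  NZCV=1000
1: ✓ MOVLS  r0←0x72
2: · MOVHI
3: ✓ SUBVC  r2←0x82
4: ✓ CMP  NZCV=1001
5: · ADDPL
6: · SUBEQ
7: ✓ CMP  NZCV=0011
8: · MOVVC
9: · MOVGE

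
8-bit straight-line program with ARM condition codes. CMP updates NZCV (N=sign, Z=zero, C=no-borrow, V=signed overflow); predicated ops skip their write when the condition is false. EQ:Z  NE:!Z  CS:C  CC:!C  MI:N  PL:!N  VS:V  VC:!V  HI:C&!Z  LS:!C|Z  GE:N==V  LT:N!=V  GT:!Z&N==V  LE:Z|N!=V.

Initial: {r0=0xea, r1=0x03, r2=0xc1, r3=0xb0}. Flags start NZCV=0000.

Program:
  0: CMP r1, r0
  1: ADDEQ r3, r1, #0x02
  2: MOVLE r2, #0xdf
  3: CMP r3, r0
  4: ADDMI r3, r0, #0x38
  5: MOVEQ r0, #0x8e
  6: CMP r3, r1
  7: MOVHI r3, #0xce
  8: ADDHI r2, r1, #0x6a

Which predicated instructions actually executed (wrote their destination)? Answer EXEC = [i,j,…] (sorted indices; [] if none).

EXEC = [4,7,8]

[0] flags=0000 → (cmp)
[1] flags=0000 EQ?F → skip
[2] flags=0000 LE?F → skip
[3] flags=1000 → (cmp)
[4] flags=1000 MI?T → r3=0x22
[5] flags=1000 EQ?F → skip
[6] flags=0010 → (cmp)
[7] flags=0010 HI?T → r3=0xce
[8] flags=0010 HI?T → r2=0x6d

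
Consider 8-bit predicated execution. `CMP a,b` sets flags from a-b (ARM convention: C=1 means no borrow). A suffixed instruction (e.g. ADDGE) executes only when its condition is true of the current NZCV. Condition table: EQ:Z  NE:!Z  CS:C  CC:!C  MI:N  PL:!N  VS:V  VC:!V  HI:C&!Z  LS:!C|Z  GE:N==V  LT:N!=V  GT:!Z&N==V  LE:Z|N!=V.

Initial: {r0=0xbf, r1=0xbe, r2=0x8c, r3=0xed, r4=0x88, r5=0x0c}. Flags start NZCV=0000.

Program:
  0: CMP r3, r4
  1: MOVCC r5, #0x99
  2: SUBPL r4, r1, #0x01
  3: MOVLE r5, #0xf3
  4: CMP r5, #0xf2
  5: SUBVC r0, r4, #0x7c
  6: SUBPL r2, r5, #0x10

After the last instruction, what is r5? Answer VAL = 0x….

VAL = 0x0c

0: ✓ CMP  NZCV=0010
1: · MOVCC
2: ✓ SUBPL  r4←0xbd
3: · MOVLE
4: ✓ CMP  NZCV=0000
5: ✓ SUBVC  r0←0x41
6: ✓ SUBPL  r2←0xfc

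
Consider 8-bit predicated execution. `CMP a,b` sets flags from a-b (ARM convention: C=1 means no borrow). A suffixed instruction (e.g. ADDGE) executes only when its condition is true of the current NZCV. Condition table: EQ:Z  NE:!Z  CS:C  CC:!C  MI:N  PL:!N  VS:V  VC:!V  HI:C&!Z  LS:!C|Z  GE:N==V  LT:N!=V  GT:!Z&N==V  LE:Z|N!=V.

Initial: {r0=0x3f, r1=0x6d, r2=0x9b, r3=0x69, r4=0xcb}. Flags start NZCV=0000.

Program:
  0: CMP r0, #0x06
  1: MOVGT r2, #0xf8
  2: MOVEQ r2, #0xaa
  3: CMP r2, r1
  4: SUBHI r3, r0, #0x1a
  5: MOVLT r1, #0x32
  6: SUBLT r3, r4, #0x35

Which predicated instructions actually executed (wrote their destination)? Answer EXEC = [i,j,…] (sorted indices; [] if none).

[0] flags=0010 → (cmp)
[1] flags=0010 GT?T → r2=0xf8
[2] flags=0010 EQ?F → skip
[3] flags=1010 → (cmp)
[4] flags=1010 HI?T → r3=0x25
[5] flags=1010 LT?T → r1=0x32
[6] flags=1010 LT?T → r3=0x96

EXEC = [1,4,5,6]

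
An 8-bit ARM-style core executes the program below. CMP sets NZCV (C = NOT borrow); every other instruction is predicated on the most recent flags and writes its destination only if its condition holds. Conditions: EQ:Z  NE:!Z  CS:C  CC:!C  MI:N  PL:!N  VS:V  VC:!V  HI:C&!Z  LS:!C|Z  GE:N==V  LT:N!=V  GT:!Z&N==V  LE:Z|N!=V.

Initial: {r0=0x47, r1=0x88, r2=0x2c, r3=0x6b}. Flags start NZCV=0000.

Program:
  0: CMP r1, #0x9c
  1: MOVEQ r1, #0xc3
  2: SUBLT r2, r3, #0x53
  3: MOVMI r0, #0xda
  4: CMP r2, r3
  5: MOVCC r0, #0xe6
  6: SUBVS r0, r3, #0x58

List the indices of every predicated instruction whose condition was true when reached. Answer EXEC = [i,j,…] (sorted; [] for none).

0: ✓ CMP  NZCV=1000
1: · MOVEQ
2: ✓ SUBLT  r2←0x18
3: ✓ MOVMI  r0←0xda
4: ✓ CMP  NZCV=1000
5: ✓ MOVCC  r0←0xe6
6: · SUBVS

EXEC = [2,3,5]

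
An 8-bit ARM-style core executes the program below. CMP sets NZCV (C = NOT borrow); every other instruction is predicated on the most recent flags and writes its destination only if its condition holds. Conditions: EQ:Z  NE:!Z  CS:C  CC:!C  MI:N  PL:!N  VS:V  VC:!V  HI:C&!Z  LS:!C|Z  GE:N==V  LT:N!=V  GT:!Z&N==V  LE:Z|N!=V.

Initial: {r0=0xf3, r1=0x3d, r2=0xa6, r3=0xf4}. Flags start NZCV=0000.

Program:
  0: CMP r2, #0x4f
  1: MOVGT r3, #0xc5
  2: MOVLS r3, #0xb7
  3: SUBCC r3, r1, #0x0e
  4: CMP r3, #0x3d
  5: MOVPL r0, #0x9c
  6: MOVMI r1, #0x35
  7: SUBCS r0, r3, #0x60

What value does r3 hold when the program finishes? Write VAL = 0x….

0: ✓ CMP  NZCV=0011
1: · MOVGT
2: · MOVLS
3: · SUBCC
4: ✓ CMP  NZCV=1010
5: · MOVPL
6: ✓ MOVMI  r1←0x35
7: ✓ SUBCS  r0←0x94

VAL = 0xf4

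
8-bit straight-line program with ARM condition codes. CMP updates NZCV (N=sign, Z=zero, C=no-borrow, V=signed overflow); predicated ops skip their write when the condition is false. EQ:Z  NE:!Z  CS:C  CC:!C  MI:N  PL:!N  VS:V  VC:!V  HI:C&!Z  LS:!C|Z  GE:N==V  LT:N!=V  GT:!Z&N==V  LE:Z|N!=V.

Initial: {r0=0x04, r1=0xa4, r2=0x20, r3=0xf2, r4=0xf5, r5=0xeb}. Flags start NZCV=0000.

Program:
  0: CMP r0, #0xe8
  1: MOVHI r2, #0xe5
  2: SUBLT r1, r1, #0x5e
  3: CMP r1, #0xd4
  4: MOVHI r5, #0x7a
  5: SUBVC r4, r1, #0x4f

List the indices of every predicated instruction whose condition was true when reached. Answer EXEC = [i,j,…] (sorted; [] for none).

[0] flags=0000 → (cmp)
[1] flags=0000 HI?F → skip
[2] flags=0000 LT?F → skip
[3] flags=1000 → (cmp)
[4] flags=1000 HI?F → skip
[5] flags=1000 VC?T → r4=0x55

EXEC = [5]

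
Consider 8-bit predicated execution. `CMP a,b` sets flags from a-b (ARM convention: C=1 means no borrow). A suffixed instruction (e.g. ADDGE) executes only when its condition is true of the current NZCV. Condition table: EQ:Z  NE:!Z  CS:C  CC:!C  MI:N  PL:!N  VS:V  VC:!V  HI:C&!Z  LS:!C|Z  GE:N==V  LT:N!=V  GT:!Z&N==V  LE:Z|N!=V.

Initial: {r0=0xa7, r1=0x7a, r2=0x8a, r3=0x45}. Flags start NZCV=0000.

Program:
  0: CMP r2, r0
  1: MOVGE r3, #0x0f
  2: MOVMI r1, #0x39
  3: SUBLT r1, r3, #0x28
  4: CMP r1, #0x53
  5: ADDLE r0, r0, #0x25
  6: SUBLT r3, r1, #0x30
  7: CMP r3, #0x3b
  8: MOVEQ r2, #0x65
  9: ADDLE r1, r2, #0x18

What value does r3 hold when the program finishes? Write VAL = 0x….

VAL = 0xed

0: ✓ CMP  NZCV=1000
1: · MOVGE
2: ✓ MOVMI  r1←0x39
3: ✓ SUBLT  r1←0x1d
4: ✓ CMP  NZCV=1000
5: ✓ ADDLE  r0←0xcc
6: ✓ SUBLT  r3←0xed
7: ✓ CMP  NZCV=1010
8: · MOVEQ
9: ✓ ADDLE  r1←0xa2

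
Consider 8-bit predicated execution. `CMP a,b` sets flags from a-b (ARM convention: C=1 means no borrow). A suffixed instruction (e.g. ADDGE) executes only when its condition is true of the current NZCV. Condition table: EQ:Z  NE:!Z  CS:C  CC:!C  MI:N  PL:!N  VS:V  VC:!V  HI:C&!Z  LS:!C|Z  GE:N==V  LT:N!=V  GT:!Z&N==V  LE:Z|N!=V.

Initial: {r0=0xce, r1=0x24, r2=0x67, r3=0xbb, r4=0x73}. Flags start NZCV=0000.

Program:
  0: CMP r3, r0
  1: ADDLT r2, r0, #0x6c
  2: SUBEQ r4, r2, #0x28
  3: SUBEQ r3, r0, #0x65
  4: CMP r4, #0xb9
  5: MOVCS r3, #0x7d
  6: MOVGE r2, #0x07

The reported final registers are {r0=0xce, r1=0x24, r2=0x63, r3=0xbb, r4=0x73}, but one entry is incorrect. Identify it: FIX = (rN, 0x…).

[0] flags=1000 → (cmp)
[1] flags=1000 LT?T → r2=0x3a
[2] flags=1000 EQ?F → skip
[3] flags=1000 EQ?F → skip
[4] flags=1001 → (cmp)
[5] flags=1001 CS?F → skip
[6] flags=1001 GE?T → r2=0x07

FIX = (r2, 0x07)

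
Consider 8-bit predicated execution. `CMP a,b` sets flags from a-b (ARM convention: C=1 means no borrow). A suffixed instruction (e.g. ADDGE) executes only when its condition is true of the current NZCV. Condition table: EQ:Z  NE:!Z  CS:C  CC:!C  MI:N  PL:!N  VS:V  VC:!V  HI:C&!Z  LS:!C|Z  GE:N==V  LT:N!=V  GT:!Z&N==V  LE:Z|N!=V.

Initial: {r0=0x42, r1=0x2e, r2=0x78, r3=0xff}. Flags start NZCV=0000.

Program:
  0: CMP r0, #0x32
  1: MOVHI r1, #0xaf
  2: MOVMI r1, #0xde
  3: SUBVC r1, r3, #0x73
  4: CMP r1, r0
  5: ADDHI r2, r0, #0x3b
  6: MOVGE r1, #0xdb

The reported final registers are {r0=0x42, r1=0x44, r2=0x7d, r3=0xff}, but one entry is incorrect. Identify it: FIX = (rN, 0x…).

FIX = (r1, 0x8c)

[0] flags=0010 → (cmp)
[1] flags=0010 HI?T → r1=0xaf
[2] flags=0010 MI?F → skip
[3] flags=0010 VC?T → r1=0x8c
[4] flags=0011 → (cmp)
[5] flags=0011 HI?T → r2=0x7d
[6] flags=0011 GE?F → skip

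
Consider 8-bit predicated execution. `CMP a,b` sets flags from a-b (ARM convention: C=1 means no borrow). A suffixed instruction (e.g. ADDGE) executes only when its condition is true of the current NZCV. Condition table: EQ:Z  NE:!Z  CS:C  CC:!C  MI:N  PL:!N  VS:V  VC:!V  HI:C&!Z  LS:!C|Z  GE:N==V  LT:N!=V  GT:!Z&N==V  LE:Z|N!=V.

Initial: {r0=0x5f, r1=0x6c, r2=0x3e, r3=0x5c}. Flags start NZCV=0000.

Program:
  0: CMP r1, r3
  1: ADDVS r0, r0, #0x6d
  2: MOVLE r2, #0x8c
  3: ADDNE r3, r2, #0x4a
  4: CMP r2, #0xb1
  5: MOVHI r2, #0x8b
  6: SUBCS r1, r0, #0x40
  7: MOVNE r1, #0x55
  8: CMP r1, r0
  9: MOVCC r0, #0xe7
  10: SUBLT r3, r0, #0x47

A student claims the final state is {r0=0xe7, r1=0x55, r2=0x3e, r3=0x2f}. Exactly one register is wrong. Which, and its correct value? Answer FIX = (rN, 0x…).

[0] flags=0010 → (cmp)
[1] flags=0010 VS?F → skip
[2] flags=0010 LE?F → skip
[3] flags=0010 NE?T → r3=0x88
[4] flags=1001 → (cmp)
[5] flags=1001 HI?F → skip
[6] flags=1001 CS?F → skip
[7] flags=1001 NE?T → r1=0x55
[8] flags=1000 → (cmp)
[9] flags=1000 CC?T → r0=0xe7
[10] flags=1000 LT?T → r3=0xa0

FIX = (r3, 0xa0)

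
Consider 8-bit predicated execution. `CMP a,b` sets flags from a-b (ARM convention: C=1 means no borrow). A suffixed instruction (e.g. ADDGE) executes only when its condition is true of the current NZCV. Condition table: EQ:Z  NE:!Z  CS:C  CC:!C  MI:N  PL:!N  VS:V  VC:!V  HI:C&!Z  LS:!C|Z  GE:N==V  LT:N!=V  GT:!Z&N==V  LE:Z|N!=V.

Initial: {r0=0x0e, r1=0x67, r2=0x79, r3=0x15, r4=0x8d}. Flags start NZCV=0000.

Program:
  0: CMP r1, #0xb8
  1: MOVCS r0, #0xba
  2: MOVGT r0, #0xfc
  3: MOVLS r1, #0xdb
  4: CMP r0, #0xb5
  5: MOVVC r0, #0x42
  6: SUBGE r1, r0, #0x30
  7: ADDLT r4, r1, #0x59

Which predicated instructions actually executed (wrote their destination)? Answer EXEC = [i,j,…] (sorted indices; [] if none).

EXEC = [2,3,5,6]

[0] flags=1001 → (cmp)
[1] flags=1001 CS?F → skip
[2] flags=1001 GT?T → r0=0xfc
[3] flags=1001 LS?T → r1=0xdb
[4] flags=0010 → (cmp)
[5] flags=0010 VC?T → r0=0x42
[6] flags=0010 GE?T → r1=0x12
[7] flags=0010 LT?F → skip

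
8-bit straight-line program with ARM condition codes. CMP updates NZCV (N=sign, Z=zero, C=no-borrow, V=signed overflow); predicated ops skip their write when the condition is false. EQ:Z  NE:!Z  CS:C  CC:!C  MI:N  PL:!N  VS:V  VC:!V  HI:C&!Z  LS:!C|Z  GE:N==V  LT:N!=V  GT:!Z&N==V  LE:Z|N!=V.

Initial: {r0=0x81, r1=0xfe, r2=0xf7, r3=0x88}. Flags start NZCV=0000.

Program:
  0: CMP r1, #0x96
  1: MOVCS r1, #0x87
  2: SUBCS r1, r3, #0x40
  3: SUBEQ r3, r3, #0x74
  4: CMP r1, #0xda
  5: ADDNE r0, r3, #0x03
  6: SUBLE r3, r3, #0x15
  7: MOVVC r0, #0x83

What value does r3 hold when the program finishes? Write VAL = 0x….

0: ✓ CMP  NZCV=0010
1: ✓ MOVCS  r1←0x87
2: ✓ SUBCS  r1←0x48
3: · SUBEQ
4: ✓ CMP  NZCV=0000
5: ✓ ADDNE  r0←0x8b
6: · SUBLE
7: ✓ MOVVC  r0←0x83

VAL = 0x88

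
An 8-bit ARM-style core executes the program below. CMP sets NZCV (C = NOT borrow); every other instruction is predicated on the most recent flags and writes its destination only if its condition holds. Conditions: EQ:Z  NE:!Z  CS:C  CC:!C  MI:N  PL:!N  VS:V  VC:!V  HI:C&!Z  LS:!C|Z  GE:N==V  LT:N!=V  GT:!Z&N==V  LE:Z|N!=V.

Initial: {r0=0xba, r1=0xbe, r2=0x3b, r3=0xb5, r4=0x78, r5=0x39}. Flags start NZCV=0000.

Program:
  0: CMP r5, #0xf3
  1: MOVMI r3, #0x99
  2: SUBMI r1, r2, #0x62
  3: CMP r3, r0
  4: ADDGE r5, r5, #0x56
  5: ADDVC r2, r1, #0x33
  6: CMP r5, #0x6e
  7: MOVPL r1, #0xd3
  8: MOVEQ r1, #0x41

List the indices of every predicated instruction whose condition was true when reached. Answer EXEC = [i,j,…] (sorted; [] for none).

EXEC = [5]

[0] flags=0000 → (cmp)
[1] flags=0000 MI?F → skip
[2] flags=0000 MI?F → skip
[3] flags=1000 → (cmp)
[4] flags=1000 GE?F → skip
[5] flags=1000 VC?T → r2=0xf1
[6] flags=1000 → (cmp)
[7] flags=1000 PL?F → skip
[8] flags=1000 EQ?F → skip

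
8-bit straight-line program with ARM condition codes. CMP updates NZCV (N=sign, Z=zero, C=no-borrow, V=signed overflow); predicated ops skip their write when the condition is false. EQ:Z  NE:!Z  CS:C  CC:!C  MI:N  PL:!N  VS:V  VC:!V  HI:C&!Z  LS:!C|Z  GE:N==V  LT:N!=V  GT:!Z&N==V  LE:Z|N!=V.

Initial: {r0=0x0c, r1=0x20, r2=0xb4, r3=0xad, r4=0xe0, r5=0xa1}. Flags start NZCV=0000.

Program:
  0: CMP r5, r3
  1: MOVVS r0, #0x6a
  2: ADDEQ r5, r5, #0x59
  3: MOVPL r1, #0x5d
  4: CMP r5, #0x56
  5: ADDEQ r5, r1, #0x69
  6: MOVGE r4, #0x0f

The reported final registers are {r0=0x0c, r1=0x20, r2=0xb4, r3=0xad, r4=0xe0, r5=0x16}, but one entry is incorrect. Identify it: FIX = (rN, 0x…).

[0] flags=1000 → (cmp)
[1] flags=1000 VS?F → skip
[2] flags=1000 EQ?F → skip
[3] flags=1000 PL?F → skip
[4] flags=0011 → (cmp)
[5] flags=0011 EQ?F → skip
[6] flags=0011 GE?F → skip

FIX = (r5, 0xa1)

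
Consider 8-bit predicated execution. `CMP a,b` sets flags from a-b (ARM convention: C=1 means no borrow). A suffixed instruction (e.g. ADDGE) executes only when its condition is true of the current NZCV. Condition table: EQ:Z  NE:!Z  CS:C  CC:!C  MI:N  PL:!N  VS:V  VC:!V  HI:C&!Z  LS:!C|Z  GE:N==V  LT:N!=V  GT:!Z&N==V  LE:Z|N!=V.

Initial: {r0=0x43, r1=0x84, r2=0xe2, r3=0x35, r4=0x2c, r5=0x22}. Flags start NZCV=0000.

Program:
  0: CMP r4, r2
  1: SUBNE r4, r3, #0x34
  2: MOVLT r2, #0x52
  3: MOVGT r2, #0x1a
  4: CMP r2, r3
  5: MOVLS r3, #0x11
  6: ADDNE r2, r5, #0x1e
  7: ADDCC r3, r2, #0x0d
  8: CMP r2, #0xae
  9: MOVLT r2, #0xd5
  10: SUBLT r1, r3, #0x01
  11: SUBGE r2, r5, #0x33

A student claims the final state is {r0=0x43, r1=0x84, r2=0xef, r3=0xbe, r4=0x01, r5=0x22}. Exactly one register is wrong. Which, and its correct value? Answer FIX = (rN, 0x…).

FIX = (r3, 0x4d)

0: ✓ CMP  NZCV=0000
1: ✓ SUBNE  r4←0x01
2: · MOVLT
3: ✓ MOVGT  r2←0x1a
4: ✓ CMP  NZCV=1000
5: ✓ MOVLS  r3←0x11
6: ✓ ADDNE  r2←0x40
7: ✓ ADDCC  r3←0x4d
8: ✓ CMP  NZCV=1001
9: · MOVLT
10: · SUBLT
11: ✓ SUBGE  r2←0xef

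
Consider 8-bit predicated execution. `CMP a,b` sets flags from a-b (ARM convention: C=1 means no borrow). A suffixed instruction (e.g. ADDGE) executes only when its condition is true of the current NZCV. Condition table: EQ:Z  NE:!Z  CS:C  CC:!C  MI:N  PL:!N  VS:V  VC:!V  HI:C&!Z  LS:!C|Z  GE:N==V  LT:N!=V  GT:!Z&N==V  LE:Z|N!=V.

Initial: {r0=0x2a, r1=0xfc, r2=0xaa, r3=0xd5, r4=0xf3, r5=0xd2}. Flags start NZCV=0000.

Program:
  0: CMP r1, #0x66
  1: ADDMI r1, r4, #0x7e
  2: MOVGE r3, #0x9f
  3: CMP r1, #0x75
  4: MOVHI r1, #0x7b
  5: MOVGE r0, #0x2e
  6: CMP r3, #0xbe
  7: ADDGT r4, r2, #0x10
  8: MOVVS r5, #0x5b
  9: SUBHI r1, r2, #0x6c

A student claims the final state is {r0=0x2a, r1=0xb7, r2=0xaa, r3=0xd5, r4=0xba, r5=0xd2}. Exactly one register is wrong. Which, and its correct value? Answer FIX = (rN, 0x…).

FIX = (r1, 0x3e)

0: ✓ CMP  NZCV=1010
1: ✓ ADDMI  r1←0x71
2: · MOVGE
3: ✓ CMP  NZCV=1000
4: · MOVHI
5: · MOVGE
6: ✓ CMP  NZCV=0010
7: ✓ ADDGT  r4←0xba
8: · MOVVS
9: ✓ SUBHI  r1←0x3e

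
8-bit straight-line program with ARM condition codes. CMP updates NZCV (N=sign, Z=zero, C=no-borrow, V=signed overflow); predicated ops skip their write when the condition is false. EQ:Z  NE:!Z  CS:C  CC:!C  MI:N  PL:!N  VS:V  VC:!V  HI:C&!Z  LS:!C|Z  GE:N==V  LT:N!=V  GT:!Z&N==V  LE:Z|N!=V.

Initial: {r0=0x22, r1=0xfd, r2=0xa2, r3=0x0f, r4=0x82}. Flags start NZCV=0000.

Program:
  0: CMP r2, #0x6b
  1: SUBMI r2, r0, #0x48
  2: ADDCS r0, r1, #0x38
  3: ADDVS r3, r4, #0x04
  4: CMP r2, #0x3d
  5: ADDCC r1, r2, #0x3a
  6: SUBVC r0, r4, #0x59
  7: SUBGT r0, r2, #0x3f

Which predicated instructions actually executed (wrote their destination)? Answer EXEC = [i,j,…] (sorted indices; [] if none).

EXEC = [2,3]

0: ✓ CMP  NZCV=0011
1: · SUBMI
2: ✓ ADDCS  r0←0x35
3: ✓ ADDVS  r3←0x86
4: ✓ CMP  NZCV=0011
5: · ADDCC
6: · SUBVC
7: · SUBGT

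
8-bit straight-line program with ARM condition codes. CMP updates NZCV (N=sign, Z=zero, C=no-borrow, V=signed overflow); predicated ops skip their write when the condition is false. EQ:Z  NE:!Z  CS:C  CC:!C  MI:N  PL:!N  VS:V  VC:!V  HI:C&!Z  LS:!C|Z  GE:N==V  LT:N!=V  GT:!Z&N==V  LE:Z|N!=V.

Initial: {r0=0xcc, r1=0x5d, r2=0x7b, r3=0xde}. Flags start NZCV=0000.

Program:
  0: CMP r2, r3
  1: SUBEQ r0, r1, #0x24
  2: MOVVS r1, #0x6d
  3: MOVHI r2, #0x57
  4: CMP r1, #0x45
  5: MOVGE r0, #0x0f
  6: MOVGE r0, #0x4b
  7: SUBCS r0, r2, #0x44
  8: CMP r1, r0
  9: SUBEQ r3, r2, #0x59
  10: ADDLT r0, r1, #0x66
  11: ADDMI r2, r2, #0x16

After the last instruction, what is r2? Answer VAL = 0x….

[0] flags=1001 → (cmp)
[1] flags=1001 EQ?F → skip
[2] flags=1001 VS?T → r1=0x6d
[3] flags=1001 HI?F → skip
[4] flags=0010 → (cmp)
[5] flags=0010 GE?T → r0=0x0f
[6] flags=0010 GE?T → r0=0x4b
[7] flags=0010 CS?T → r0=0x37
[8] flags=0010 → (cmp)
[9] flags=0010 EQ?F → skip
[10] flags=0010 LT?F → skip
[11] flags=0010 MI?F → skip

VAL = 0x7b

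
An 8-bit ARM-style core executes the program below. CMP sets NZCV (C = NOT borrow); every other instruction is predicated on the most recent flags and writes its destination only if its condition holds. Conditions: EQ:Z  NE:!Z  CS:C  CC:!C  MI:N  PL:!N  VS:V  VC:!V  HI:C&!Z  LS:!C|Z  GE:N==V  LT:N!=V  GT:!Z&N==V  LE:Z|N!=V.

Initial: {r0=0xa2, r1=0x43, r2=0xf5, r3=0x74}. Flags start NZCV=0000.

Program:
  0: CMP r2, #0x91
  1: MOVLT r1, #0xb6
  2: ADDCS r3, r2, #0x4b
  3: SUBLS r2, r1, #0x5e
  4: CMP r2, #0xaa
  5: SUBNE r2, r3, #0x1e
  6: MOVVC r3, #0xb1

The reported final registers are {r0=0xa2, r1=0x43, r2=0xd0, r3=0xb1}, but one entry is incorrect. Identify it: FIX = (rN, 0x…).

[0] flags=0010 → (cmp)
[1] flags=0010 LT?F → skip
[2] flags=0010 CS?T → r3=0x40
[3] flags=0010 LS?F → skip
[4] flags=0010 → (cmp)
[5] flags=0010 NE?T → r2=0x22
[6] flags=0010 VC?T → r3=0xb1

FIX = (r2, 0x22)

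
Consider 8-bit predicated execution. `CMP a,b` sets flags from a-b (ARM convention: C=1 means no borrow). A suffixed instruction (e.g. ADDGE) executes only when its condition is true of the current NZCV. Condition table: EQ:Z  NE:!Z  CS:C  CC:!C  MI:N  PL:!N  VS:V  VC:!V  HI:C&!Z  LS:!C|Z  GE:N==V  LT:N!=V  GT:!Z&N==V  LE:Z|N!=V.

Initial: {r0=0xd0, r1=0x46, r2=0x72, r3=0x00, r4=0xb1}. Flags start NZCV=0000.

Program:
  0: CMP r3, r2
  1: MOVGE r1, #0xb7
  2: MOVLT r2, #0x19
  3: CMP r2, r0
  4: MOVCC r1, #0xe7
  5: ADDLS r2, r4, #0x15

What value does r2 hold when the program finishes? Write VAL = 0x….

VAL = 0xc6

[0] flags=1000 → (cmp)
[1] flags=1000 GE?F → skip
[2] flags=1000 LT?T → r2=0x19
[3] flags=0000 → (cmp)
[4] flags=0000 CC?T → r1=0xe7
[5] flags=0000 LS?T → r2=0xc6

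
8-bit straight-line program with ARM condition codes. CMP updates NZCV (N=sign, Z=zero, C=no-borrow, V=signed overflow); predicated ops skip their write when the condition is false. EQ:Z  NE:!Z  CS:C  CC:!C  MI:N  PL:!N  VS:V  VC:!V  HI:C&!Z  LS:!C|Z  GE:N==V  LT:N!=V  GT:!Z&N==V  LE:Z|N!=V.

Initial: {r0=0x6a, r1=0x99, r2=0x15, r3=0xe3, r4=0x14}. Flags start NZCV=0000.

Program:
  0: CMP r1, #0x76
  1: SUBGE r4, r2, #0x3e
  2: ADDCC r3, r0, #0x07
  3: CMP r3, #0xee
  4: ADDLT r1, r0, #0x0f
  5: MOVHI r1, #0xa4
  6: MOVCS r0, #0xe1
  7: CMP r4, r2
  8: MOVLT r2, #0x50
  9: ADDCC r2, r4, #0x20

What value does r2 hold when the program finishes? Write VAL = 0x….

0: ✓ CMP  NZCV=0011
1: · SUBGE
2: · ADDCC
3: ✓ CMP  NZCV=1000
4: ✓ ADDLT  r1←0x79
5: · MOVHI
6: · MOVCS
7: ✓ CMP  NZCV=1000
8: ✓ MOVLT  r2←0x50
9: ✓ ADDCC  r2←0x34

VAL = 0x34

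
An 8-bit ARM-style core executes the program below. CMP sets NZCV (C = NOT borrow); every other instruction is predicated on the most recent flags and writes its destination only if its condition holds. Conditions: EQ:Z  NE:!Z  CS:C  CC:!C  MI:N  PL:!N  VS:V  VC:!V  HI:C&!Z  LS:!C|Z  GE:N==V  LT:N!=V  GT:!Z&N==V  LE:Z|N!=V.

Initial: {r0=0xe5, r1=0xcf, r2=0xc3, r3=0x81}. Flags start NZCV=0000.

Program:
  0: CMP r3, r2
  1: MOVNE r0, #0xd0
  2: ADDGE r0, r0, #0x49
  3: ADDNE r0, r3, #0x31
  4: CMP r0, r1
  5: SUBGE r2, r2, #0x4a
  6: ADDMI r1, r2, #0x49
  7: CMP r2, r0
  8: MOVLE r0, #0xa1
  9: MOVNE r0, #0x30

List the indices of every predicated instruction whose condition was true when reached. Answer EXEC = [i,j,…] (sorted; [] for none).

[0] flags=1000 → (cmp)
[1] flags=1000 NE?T → r0=0xd0
[2] flags=1000 GE?F → skip
[3] flags=1000 NE?T → r0=0xb2
[4] flags=1000 → (cmp)
[5] flags=1000 GE?F → skip
[6] flags=1000 MI?T → r1=0x0c
[7] flags=0010 → (cmp)
[8] flags=0010 LE?F → skip
[9] flags=0010 NE?T → r0=0x30

EXEC = [1,3,6,9]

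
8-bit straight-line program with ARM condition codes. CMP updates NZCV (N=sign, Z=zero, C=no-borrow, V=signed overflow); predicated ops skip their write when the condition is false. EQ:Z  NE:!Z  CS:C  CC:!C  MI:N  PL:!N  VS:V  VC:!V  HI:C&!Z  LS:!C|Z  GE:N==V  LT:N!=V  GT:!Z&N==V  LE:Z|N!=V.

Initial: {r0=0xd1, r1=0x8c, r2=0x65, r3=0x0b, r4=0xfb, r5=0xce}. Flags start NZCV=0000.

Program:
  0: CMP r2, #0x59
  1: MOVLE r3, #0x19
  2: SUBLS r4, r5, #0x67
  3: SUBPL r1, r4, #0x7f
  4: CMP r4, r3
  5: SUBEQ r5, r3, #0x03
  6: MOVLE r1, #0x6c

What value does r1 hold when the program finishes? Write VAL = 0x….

VAL = 0x6c

[0] flags=0010 → (cmp)
[1] flags=0010 LE?F → skip
[2] flags=0010 LS?F → skip
[3] flags=0010 PL?T → r1=0x7c
[4] flags=1010 → (cmp)
[5] flags=1010 EQ?F → skip
[6] flags=1010 LE?T → r1=0x6c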